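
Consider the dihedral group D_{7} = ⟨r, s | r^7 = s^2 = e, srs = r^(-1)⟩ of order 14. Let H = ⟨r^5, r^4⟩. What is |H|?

|⟨r^5⟩| = 7 and |⟨r^4⟩| = 7, so |H| is a multiple of lcm(7, 7) = 7 and divides |G| = 14.
Closing under the operation: H = {e, r, r^2, r^3, r^4, r^5, r^6}, so |H| = 7.

7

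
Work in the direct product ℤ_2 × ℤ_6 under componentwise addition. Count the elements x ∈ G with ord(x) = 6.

An element (a,b) has order lcm(ord(a), ord(b)); count pairs with lcm equal to 6.
Enumerating gives 6 such elements.

6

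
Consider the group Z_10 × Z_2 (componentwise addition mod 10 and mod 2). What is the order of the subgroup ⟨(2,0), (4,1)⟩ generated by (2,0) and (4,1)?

|⟨(2,0)⟩| = 5 and |⟨(4,1)⟩| = 10, so |H| is a multiple of lcm(5, 10) = 10 and divides |G| = 20.
Closing under the operation: H = {(0,0), (0,1), (2,0), (2,1), (4,0), (4,1), (6,0), (6,1), (8,0), (8,1)}, so |H| = 10.

10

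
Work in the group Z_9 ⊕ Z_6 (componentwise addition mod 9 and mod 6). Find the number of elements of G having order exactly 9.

An element (a,b) has order lcm(ord(a), ord(b)); count pairs with lcm equal to 9.
Enumerating gives 18 such elements.

18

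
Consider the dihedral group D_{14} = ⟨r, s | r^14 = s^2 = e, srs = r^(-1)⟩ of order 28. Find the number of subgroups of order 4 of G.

|G| = 28 and 4 | 28, so subgroups of order 4 are possible by Lagrange.
The subgroups of order 4 are: {e, r^7, r^3s, r^10s}; {e, r^7, r^4s, r^11s}; {e, r^7, r^5s, r^12s}; {e, r^7, r^6s, r^13s}; … (7 in all).
So G has 7 subgroups of order 4.

7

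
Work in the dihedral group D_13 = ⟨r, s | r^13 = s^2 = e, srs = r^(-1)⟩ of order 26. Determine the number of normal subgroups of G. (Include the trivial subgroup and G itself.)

G has 16 subgroups. Checking conjugation-invariance by order — order 1: 1/1 normal; order 2: 0/13 normal; order 13: 1/1 normal; order 26: 1/1 normal.
Total normal subgroups: 3.

3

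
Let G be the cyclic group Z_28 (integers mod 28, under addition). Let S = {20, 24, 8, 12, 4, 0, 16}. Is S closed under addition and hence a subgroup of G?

|S| = 7 divides |G| = 28, consistent with Lagrange.
S contains the identity, every element's inverse is in S, and S is closed under +: it is a subgroup.
In fact S = ⟨16⟩.

Yes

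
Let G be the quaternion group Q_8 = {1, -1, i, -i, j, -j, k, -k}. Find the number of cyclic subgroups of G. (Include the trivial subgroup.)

5

Group the elements of G by the cyclic subgroup they generate; each cyclic subgroup of order d accounts for φ(d) elements.
Cyclic subgroups by order — order 1: 1; order 2: 1; order 4: 3.
Total: 5.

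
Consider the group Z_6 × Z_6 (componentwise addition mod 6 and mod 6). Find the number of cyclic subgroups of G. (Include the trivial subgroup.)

20

Group the elements of G by the cyclic subgroup they generate; each cyclic subgroup of order d accounts for φ(d) elements.
Cyclic subgroups by order — order 1: 1; order 2: 3; order 3: 4; order 6: 12.
Total: 20.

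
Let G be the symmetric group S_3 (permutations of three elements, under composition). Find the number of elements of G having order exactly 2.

3

The elements of order 2 are: (2 3), (1 2), (1 3).
That's 3.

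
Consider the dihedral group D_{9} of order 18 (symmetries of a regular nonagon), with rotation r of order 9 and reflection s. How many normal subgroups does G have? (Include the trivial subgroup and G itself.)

G has 16 subgroups. Checking conjugation-invariance by order — order 1: 1/1 normal; order 2: 0/9 normal; order 3: 1/1 normal; order 6: 0/3 normal; order 9: 1/1 normal; order 18: 1/1 normal.
Total normal subgroups: 4.

4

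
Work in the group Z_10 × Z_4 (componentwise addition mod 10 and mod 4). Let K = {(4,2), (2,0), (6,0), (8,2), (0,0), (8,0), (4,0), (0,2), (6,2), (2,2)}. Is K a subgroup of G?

Yes

|K| = 10 divides |G| = 40, consistent with Lagrange.
K contains the identity, every element's inverse is in K, and K is closed under +: it is a subgroup.
In fact K = ⟨(6,2)⟩.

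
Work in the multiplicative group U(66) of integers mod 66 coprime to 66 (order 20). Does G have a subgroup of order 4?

Yes

4 | 20. A subgroup of order 4 is {1, 23, 43, 65}.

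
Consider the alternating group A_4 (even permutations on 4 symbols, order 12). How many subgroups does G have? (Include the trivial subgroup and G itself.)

|G| = 12, so by Lagrange every subgroup order divides 12. Divisors: 1, 2, 3, 4, 6, 12.
Subgroups by order — order 1: 1; order 2: 3; order 3: 4; order 4: 1; order 6: 0; order 12: 1.
Total: 1 + 3 + 4 + 1 + 0 + 1 = 10.

10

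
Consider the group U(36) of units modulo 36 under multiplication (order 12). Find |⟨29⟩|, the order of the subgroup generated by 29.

Compute successive powers of 29 mod 36: 29, 13, 17, 25, 5, 1; 29^6 ≡ 1 (mod 36).
So |⟨29⟩| = 6.

6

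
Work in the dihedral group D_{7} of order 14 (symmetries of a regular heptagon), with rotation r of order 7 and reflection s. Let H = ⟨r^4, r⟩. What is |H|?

7

|⟨r^4⟩| = 7 and |⟨r⟩| = 7, so |H| is a multiple of lcm(7, 7) = 7 and divides |G| = 14.
Closing under the operation: H = {e, r, r^2, r^3, r^4, r^5, r^6}, so |H| = 7.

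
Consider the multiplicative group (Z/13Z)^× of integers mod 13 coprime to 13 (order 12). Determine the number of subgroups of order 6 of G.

1

|G| = 12 and 6 | 12, so subgroups of order 6 are possible by Lagrange.
The subgroups of order 6 are: {1, 3, 4, 9, 10, 12}.
So G has 1 subgroup of order 6.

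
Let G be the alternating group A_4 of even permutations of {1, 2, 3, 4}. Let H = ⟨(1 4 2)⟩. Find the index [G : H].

4

|⟨(1 4 2)⟩| = 3 and |G| = 12.
By Lagrange, [G : H] = |G|/|H| = 12/3 = 4.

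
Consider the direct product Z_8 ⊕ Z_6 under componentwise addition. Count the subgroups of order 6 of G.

3

|G| = 48 and 6 | 48, so subgroups of order 6 are possible by Lagrange.
The subgroups of order 6 are: {(0,0), (0,1), (0,2), (0,3), (0,4), (0,5)}; {(0,0), (0,2), (0,4), (4,0), (4,2), (4,4)}; {(0,0), (0,2), (0,4), (4,1), (4,3), (4,5)}.
So G has 3 subgroups of order 6.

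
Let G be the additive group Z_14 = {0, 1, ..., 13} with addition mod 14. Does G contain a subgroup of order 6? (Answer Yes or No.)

No

6 does not divide |G| = 14, so by Lagrange no subgroup of order 6 exists.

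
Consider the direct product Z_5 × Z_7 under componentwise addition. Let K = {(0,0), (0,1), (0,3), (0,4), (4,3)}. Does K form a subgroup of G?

No

(0,1) ∈ K but its inverse (0,6) ∉ K, so K is not a subgroup.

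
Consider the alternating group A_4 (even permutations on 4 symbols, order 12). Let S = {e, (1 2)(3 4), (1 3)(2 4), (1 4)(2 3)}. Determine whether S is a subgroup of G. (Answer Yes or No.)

|S| = 4 divides |G| = 12, consistent with Lagrange.
S contains the identity, every element's inverse is in S, and S is closed under ∘: it is a subgroup.

Yes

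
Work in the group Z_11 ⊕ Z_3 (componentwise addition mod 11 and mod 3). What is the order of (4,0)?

11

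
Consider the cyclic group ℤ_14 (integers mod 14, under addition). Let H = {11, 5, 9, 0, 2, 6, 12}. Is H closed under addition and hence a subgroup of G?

6 ∈ H but its inverse 8 ∉ H, so H is not a subgroup.

No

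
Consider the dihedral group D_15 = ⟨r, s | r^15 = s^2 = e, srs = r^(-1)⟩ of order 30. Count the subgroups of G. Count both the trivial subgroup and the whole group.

|G| = 30, so by Lagrange every subgroup order divides 30. Divisors: 1, 2, 3, 5, 6, 10, 15, 30.
Subgroups by order — order 1: 1; order 2: 15; order 3: 1; order 5: 1; order 6: 5; order 10: 3; order 15: 1; order 30: 1.
Total: 1 + 15 + 1 + 1 + 5 + 3 + 1 + 1 = 28.

28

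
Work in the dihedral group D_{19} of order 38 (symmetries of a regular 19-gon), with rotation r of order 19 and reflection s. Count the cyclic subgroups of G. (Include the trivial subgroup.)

21

A cyclic subgroup of order d is generated by each of its φ(d) elements of order d, so the cyclic subgroups of order d number (#elements of order d)/φ(d).
Cyclic subgroups by order — order 1: 1; order 2: 19; order 19: 1.
Total: 21.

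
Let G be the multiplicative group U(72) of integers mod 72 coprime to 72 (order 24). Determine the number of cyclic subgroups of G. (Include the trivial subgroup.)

16

Each element a generates a cyclic subgroup ⟨a⟩; distinct elements may generate the same one (a cyclic group of order d has φ(d) generators).
Cyclic subgroups by order — order 1: 1; order 2: 7; order 3: 1; order 6: 7.
Total: 16.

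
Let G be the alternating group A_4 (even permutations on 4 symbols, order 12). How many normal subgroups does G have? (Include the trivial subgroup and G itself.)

3

G has 10 subgroups. Checking conjugation-invariance by order — order 1: 1/1 normal; order 2: 0/3 normal; order 3: 0/4 normal; order 4: 1/1 normal; order 12: 1/1 normal.
Total normal subgroups: 3.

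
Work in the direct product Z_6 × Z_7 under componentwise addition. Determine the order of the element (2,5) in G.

21

The order of (2,5) in Z_6 × Z_7 is lcm(ord(2) in Z_6, ord(5) in Z_7).
ord(2) = 3 and ord(5) = 7, so |⟨(2,5)⟩| = lcm(3, 7) = 21.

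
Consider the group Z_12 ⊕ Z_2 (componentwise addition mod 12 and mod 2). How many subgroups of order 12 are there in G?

3

|G| = 24 and 12 | 24, so subgroups of order 12 are possible by Lagrange.
The subgroups of order 12 are: {(0,0), (0,1), (2,0), (2,1), (4,0), (4,1), (6,0), (6,1), (8,0), (8,1), (10,0), (10,1)}; {(0,0), (1,0), (2,0), (3,0), (4,0), (5,0), (6,0), (7,0), (8,0), (9,0), (10,0), (11,0)}; {(0,0), (1,1), (2,0), (3,1), (4,0), (5,1), (6,0), (7,1), (8,0), (9,1), (10,0), (11,1)}.
So G has 3 subgroups of order 12.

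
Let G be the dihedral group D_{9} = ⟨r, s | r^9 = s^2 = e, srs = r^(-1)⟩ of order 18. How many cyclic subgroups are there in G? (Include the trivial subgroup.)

12

Each element a generates a cyclic subgroup ⟨a⟩; distinct elements may generate the same one (a cyclic group of order d has φ(d) generators).
Cyclic subgroups by order — order 1: 1; order 2: 9; order 3: 1; order 9: 1.
Total: 12.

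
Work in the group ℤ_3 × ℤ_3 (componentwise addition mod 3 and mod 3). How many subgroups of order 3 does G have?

|G| = 9 and 3 | 9, so subgroups of order 3 are possible by Lagrange.
The subgroups of order 3 are: {(0,0), (0,1), (0,2)}; {(0,0), (1,0), (2,0)}; {(0,0), (1,1), (2,2)}; {(0,0), (1,2), (2,1)}.
So G has 4 subgroups of order 3.

4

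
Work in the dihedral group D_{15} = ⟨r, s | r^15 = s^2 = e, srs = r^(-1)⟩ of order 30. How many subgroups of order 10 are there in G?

3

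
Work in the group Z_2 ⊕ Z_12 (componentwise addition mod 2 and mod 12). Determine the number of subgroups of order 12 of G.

|G| = 24 and 12 | 24, so subgroups of order 12 are possible by Lagrange.
The subgroups of order 12 are: {(0,0), (0,1), (0,2), (0,3), (0,4), (0,5), (0,6), (0,7), (0,8), (0,9), (0,10), (0,11)}; {(0,0), (0,2), (0,4), (0,6), (0,8), (0,10), (1,0), (1,2), (1,4), (1,6), (1,8), (1,10)}; {(0,0), (0,2), (0,4), (0,6), (0,8), (0,10), (1,1), (1,3), (1,5), (1,7), (1,9), (1,11)}.
So G has 3 subgroups of order 12.

3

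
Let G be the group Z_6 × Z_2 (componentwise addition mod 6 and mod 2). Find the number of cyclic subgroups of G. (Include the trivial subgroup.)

A cyclic subgroup of order d is generated by each of its φ(d) elements of order d, so the cyclic subgroups of order d number (#elements of order d)/φ(d).
Cyclic subgroups by order — order 1: 1; order 2: 3; order 3: 1; order 6: 3.
Total: 8.

8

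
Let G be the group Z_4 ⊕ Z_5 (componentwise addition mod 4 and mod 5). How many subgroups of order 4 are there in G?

1

|G| = 20 and 4 | 20, so subgroups of order 4 are possible by Lagrange.
The subgroups of order 4 are: {(0,0), (1,0), (2,0), (3,0)}.
So G has 1 subgroup of order 4.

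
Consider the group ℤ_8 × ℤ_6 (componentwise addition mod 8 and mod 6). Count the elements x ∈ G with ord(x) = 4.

4

An element (a,b) has order lcm(ord(a), ord(b)); count pairs with lcm equal to 4.
Enumerating gives 4 such elements.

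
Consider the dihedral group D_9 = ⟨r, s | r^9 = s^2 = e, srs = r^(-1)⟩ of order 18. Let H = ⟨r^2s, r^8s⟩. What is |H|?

|⟨r^2s⟩| = 2 and |⟨r^8s⟩| = 2, so |H| is a multiple of lcm(2, 2) = 2 and divides |G| = 18.
Closing under the operation: H = {e, r^3, r^6, r^2s, r^5s, r^8s}, so |H| = 6.

6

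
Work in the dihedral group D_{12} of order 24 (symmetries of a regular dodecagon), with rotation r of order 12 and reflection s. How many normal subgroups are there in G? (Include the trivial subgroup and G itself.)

9

G has 34 subgroups. Checking conjugation-invariance by order — order 1: 1/1 normal; order 2: 1/13 normal; order 3: 1/1 normal; order 4: 1/7 normal; order 6: 1/5 normal; order 8: 0/3 normal; order 12: 3/3 normal; order 24: 1/1 normal.
Total normal subgroups: 9.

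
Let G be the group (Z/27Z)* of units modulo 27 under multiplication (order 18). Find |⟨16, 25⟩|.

|⟨16⟩| = 9 and |⟨25⟩| = 9, so |H| is a multiple of lcm(9, 9) = 9 and divides |G| = 18.
Closing under the operation: H = {1, 4, 7, 10, 13, 16, 19, 22, 25}, so |H| = 9.

9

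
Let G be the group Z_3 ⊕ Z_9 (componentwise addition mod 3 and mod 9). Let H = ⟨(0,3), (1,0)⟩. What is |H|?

|⟨(0,3)⟩| = 3 and |⟨(1,0)⟩| = 3, so |H| is a multiple of lcm(3, 3) = 3 and divides |G| = 27.
Closing under the operation: H = {(0,0), (0,3), (0,6), (1,0), (1,3), (1,6), (2,0), (2,3), (2,6)}, so |H| = 9.

9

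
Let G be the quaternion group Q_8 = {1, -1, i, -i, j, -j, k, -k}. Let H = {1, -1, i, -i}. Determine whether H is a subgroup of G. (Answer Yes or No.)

|H| = 4 divides |G| = 8, consistent with Lagrange.
H contains the identity, every element's inverse is in H, and H is closed under ·: it is a subgroup.
In fact H = ⟨-i⟩.

Yes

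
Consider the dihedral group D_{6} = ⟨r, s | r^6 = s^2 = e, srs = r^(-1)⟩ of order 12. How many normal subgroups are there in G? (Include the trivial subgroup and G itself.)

G has 16 subgroups. Checking conjugation-invariance by order — order 1: 1/1 normal; order 2: 1/7 normal; order 3: 1/1 normal; order 4: 0/3 normal; order 6: 3/3 normal; order 12: 1/1 normal.
Total normal subgroups: 7.

7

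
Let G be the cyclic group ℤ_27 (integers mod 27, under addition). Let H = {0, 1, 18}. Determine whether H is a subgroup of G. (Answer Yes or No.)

No

1 ∈ H but its inverse 26 ∉ H, so H is not a subgroup.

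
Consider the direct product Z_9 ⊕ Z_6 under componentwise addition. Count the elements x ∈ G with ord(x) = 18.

18

An element (a,b) has order lcm(ord(a), ord(b)); count pairs with lcm equal to 18.
Enumerating gives 18 such elements.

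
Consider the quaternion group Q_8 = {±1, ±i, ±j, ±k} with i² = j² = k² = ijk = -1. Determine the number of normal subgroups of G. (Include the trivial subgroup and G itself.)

6

G has 6 subgroups. Checking conjugation-invariance by order — order 1: 1/1 normal; order 2: 1/1 normal; order 4: 3/3 normal; order 8: 1/1 normal.
Total normal subgroups: 6.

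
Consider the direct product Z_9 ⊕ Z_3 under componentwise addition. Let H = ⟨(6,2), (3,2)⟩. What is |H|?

|⟨(6,2)⟩| = 3 and |⟨(3,2)⟩| = 3, so |H| is a multiple of lcm(3, 3) = 3 and divides |G| = 27.
Closing under the operation: H = {(0,0), (0,1), (0,2), (3,0), (3,1), (3,2), (6,0), (6,1), (6,2)}, so |H| = 9.

9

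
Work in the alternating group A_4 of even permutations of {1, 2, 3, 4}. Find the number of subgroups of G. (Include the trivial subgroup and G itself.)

10

|G| = 12, so by Lagrange every subgroup order divides 12. Divisors: 1, 2, 3, 4, 6, 12.
Subgroups by order — order 1: 1; order 2: 3; order 3: 4; order 4: 1; order 6: 0; order 12: 1.
Total: 1 + 3 + 4 + 1 + 0 + 1 = 10.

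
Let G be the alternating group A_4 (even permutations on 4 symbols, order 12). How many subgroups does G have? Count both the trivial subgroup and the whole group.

|G| = 12, so by Lagrange every subgroup order divides 12. Divisors: 1, 2, 3, 4, 6, 12.
Subgroups by order — order 1: 1; order 2: 3; order 3: 4; order 4: 1; order 6: 0; order 12: 1.
Total: 1 + 3 + 4 + 1 + 0 + 1 = 10.

10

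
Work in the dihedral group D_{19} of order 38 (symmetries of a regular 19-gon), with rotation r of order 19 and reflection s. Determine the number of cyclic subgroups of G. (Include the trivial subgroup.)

21

Each element a generates a cyclic subgroup ⟨a⟩; distinct elements may generate the same one (a cyclic group of order d has φ(d) generators).
Cyclic subgroups by order — order 1: 1; order 2: 19; order 19: 1.
Total: 21.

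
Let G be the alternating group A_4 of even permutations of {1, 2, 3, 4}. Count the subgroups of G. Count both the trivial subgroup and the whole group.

|G| = 12, so by Lagrange every subgroup order divides 12. Divisors: 1, 2, 3, 4, 6, 12.
Subgroups by order — order 1: 1; order 2: 3; order 3: 4; order 4: 1; order 6: 0; order 12: 1.
Total: 1 + 3 + 4 + 1 + 0 + 1 = 10.

10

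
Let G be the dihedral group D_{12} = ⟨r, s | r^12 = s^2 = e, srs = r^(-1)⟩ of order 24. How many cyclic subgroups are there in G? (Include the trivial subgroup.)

Group the elements of G by the cyclic subgroup they generate; each cyclic subgroup of order d accounts for φ(d) elements.
Cyclic subgroups by order — order 1: 1; order 2: 13; order 3: 1; order 4: 1; order 6: 1; order 12: 1.
Total: 18.

18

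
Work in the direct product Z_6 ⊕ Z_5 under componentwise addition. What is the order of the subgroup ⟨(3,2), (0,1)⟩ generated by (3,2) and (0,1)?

|⟨(3,2)⟩| = 10 and |⟨(0,1)⟩| = 5, so |H| is a multiple of lcm(10, 5) = 10 and divides |G| = 30.
Closing under the operation: H = {(0,0), (0,1), (0,2), (0,3), (0,4), (3,0), (3,1), (3,2), (3,3), (3,4)}, so |H| = 10.

10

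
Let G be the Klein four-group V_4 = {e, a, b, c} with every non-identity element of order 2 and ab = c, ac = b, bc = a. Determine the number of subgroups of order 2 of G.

3

|G| = 4 and 2 | 4, so subgroups of order 2 are possible by Lagrange.
The subgroups of order 2 are: {e, a}; {e, b}; {e, c}.
So G has 3 subgroups of order 2.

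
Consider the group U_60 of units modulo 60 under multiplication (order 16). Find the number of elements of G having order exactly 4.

8

The elements of order 4 are: 7, 13, 17, 23, 37, 43, 47, 53.
That's 8.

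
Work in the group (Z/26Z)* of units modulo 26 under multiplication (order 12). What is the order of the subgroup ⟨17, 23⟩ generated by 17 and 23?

6

|⟨17⟩| = 6 and |⟨23⟩| = 6, so |H| is a multiple of lcm(6, 6) = 6 and divides |G| = 12.
Closing under the operation: H = {1, 3, 9, 17, 23, 25}, so |H| = 6.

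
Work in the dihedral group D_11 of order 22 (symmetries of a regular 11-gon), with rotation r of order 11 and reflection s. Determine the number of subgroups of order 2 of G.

|G| = 22 and 2 | 22, so subgroups of order 2 are possible by Lagrange.
The subgroups of order 2 are: {e, r^10s}; {e, r^2s}; {e, r^3s}; {e, r^4s}; … (11 in all).
So G has 11 subgroups of order 2.

11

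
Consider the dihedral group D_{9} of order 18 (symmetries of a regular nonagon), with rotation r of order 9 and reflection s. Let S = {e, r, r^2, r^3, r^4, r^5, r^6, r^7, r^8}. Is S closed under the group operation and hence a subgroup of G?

|S| = 9 divides |G| = 18, consistent with Lagrange.
S contains the identity, every element's inverse is in S, and S is closed under ·: it is a subgroup.
In fact S = ⟨r^4⟩.

Yes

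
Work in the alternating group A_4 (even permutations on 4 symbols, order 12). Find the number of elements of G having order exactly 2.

The elements of order 2 are: (1 2)(3 4), (1 3)(2 4), (1 4)(2 3).
That's 3.

3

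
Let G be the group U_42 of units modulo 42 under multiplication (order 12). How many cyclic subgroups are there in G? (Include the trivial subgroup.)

A cyclic subgroup of order d is generated by each of its φ(d) elements of order d, so the cyclic subgroups of order d number (#elements of order d)/φ(d).
Cyclic subgroups by order — order 1: 1; order 2: 3; order 3: 1; order 6: 3.
Total: 8.

8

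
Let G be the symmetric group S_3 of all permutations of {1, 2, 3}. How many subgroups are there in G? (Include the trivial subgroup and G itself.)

6

|G| = 6, so by Lagrange every subgroup order divides 6. Divisors: 1, 2, 3, 6.
Subgroups by order — order 1: 1; order 2: 3; order 3: 1; order 6: 1.
Total: 1 + 3 + 1 + 1 = 6.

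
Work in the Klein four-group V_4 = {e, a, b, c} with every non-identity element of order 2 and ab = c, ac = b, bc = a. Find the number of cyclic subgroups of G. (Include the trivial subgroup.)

A cyclic subgroup of order d is generated by each of its φ(d) elements of order d, so the cyclic subgroups of order d number (#elements of order d)/φ(d).
Cyclic subgroups by order — order 1: 1; order 2: 3.
Total: 4.

4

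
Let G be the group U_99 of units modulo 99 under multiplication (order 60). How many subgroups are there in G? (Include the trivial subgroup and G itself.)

|G| = 60, so by Lagrange every subgroup order divides 60. Divisors: 1, 2, 3, 4, 5, 6, 10, 12, 15, 20, 30, 60.
Subgroups by order — order 1: 1; order 2: 3; order 3: 1; order 4: 1; order 5: 1; order 6: 3; order 10: 3; order 12: 1; order 15: 1; order 20: 1; order 30: 3; order 60: 1.
Total: 1 + 3 + 1 + 1 + 1 + 3 + 3 + 1 + 1 + 1 + 3 + 1 = 20.

20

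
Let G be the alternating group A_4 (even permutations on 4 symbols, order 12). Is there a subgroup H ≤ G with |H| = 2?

2 | 12. A subgroup of order 2 is {e, (1 2)(3 4)}.

Yes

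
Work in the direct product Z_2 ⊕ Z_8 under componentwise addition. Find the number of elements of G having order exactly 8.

An element (a,b) has order lcm(ord(a), ord(b)); count pairs with lcm equal to 8.
Enumerating gives 8 such elements.

8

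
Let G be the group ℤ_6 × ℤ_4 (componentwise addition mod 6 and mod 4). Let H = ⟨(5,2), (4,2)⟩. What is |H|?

12

|⟨(5,2)⟩| = 6 and |⟨(4,2)⟩| = 6, so |H| is a multiple of lcm(6, 6) = 6 and divides |G| = 24.
Closing under the operation: H = {(0,0), (0,2), (1,0), (1,2), (2,0), (2,2), (3,0), (3,2), (4,0), (4,2), (5,0), (5,2)}, so |H| = 12.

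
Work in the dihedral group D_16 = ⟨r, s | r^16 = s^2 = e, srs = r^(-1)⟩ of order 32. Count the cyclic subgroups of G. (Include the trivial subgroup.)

A cyclic subgroup of order d is generated by each of its φ(d) elements of order d, so the cyclic subgroups of order d number (#elements of order d)/φ(d).
Cyclic subgroups by order — order 1: 1; order 2: 17; order 4: 1; order 8: 1; order 16: 1.
Total: 21.

21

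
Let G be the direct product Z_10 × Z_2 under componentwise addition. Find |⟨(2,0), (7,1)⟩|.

10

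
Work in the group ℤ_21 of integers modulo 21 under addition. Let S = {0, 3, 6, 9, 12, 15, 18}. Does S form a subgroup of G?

Yes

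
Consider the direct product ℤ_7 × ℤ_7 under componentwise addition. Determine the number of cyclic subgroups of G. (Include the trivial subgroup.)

Group the elements of G by the cyclic subgroup they generate; each cyclic subgroup of order d accounts for φ(d) elements.
Cyclic subgroups by order — order 1: 1; order 7: 8.
Total: 9.

9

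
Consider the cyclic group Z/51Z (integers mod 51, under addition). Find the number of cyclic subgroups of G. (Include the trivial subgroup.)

4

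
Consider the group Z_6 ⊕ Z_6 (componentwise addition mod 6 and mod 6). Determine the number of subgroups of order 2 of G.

|G| = 36 and 2 | 36, so subgroups of order 2 are possible by Lagrange.
The subgroups of order 2 are: {(0,0), (0,3)}; {(0,0), (3,0)}; {(0,0), (3,3)}.
So G has 3 subgroups of order 2.

3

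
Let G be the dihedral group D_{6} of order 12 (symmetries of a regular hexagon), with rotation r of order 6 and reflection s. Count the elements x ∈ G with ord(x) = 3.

The elements of order 3 are: r^2, r^4.
That's 2.

2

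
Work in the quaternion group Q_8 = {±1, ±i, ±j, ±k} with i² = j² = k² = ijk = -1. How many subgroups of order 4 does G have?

3

|G| = 8 and 4 | 8, so subgroups of order 4 are possible by Lagrange.
The subgroups of order 4 are: {1, -1, i, -i}; {1, -1, j, -j}; {1, -1, k, -k}.
So G has 3 subgroups of order 4.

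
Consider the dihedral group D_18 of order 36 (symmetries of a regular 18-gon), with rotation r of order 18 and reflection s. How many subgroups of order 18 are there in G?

|G| = 36 and 18 | 36, so subgroups of order 18 are possible by Lagrange.
The subgroups of order 18 are: {e, r, r^2, r^3, r^4, r^5, r^6, r^7, r^8, r^9, r^10, r^11, r^12, r^13, r^14, r^15, r^16, r^17}; {e, r^2, r^4, r^6, r^8, r^10, r^12, r^14, r^16, s, r^2s, r^4s, r^6s, r^8s, r^10s, r^12s, r^14s, r^16s}; {e, r^2, r^4, r^6, r^8, r^10, r^12, r^14, r^16, rs, r^3s, r^5s, r^7s, r^9s, r^11s, r^13s, r^15s, r^17s}.
So G has 3 subgroups of order 18.

3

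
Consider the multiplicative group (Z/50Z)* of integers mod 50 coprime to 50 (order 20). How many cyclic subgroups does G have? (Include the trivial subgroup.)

6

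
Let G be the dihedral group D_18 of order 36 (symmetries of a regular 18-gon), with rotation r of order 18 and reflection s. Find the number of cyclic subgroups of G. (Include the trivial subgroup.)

24

A cyclic subgroup of order d is generated by each of its φ(d) elements of order d, so the cyclic subgroups of order d number (#elements of order d)/φ(d).
Cyclic subgroups by order — order 1: 1; order 2: 19; order 3: 1; order 6: 1; order 9: 1; order 18: 1.
Total: 24.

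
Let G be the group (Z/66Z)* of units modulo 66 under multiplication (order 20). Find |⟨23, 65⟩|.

|⟨23⟩| = 2 and |⟨65⟩| = 2, so |H| is a multiple of lcm(2, 2) = 2 and divides |G| = 20.
Closing under the operation: H = {1, 23, 43, 65}, so |H| = 4.

4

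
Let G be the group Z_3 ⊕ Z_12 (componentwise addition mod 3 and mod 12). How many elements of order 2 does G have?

1

An element (a,b) has order lcm(ord(a), ord(b)); count pairs with lcm equal to 2.
Enumerating gives 1 such elements.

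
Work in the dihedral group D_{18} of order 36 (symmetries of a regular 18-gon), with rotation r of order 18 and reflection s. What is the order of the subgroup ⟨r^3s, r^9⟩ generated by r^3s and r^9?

|⟨r^3s⟩| = 2 and |⟨r^9⟩| = 2, so |H| is a multiple of lcm(2, 2) = 2 and divides |G| = 36.
Closing under the operation: H = {e, r^9, r^3s, r^12s}, so |H| = 4.

4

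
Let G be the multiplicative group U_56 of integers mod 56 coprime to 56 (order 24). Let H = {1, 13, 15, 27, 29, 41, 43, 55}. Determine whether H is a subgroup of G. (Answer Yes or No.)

Yes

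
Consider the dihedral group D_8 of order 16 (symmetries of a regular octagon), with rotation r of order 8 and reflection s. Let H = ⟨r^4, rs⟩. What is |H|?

|⟨r^4⟩| = 2 and |⟨rs⟩| = 2, so |H| is a multiple of lcm(2, 2) = 2 and divides |G| = 16.
Closing under the operation: H = {e, r^4, rs, r^5s}, so |H| = 4.

4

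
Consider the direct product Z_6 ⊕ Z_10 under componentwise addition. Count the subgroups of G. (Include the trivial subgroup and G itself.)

20

|G| = 60, so by Lagrange every subgroup order divides 60. Divisors: 1, 2, 3, 4, 5, 6, 10, 12, 15, 20, 30, 60.
Subgroups by order — order 1: 1; order 2: 3; order 3: 1; order 4: 1; order 5: 1; order 6: 3; order 10: 3; order 12: 1; order 15: 1; order 20: 1; order 30: 3; order 60: 1.
Total: 1 + 3 + 1 + 1 + 1 + 3 + 3 + 1 + 1 + 1 + 3 + 1 = 20.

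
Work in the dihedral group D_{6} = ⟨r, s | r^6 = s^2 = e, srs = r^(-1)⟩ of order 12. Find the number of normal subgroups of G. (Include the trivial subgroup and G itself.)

G has 16 subgroups. Checking conjugation-invariance by order — order 1: 1/1 normal; order 2: 1/7 normal; order 3: 1/1 normal; order 4: 0/3 normal; order 6: 3/3 normal; order 12: 1/1 normal.
Total normal subgroups: 7.

7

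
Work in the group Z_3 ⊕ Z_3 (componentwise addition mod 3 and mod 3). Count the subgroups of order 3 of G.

|G| = 9 and 3 | 9, so subgroups of order 3 are possible by Lagrange.
The subgroups of order 3 are: {(0,0), (0,1), (0,2)}; {(0,0), (1,0), (2,0)}; {(0,0), (1,1), (2,2)}; {(0,0), (1,2), (2,1)}.
So G has 4 subgroups of order 3.

4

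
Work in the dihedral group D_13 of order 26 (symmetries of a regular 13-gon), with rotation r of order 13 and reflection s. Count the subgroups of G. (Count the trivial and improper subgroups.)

|G| = 26, so by Lagrange every subgroup order divides 26. Divisors: 1, 2, 13, 26.
Subgroups by order — order 1: 1; order 2: 13; order 13: 1; order 26: 1.
Total: 1 + 13 + 1 + 1 = 16.

16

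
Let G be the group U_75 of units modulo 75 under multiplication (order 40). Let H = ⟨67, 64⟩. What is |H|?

|⟨67⟩| = 20 and |⟨64⟩| = 10, so |H| is a multiple of lcm(20, 10) = 20 and divides |G| = 40.
Closing under the operation: H = {1, 4, 7, 13, 16, 19, 22, 28, 31, 34, 37, 43, 46, 49, 52, 58, 61, 64, 67, 73}, so |H| = 20.

20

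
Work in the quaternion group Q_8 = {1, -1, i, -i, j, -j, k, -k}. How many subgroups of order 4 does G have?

|G| = 8 and 4 | 8, so subgroups of order 4 are possible by Lagrange.
The subgroups of order 4 are: {1, -1, i, -i}; {1, -1, j, -j}; {1, -1, k, -k}.
So G has 3 subgroups of order 4.

3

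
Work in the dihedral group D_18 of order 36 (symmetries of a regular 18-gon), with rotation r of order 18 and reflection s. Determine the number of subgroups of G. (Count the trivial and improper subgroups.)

45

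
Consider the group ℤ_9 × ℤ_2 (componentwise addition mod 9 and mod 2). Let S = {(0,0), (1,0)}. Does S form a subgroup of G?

(1,0) ∈ S but its inverse (8,0) ∉ S, so S is not a subgroup.

No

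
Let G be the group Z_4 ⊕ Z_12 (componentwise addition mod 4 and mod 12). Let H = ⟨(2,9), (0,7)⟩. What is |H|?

24

|⟨(2,9)⟩| = 4 and |⟨(0,7)⟩| = 12, so |H| is a multiple of lcm(4, 12) = 12 and divides |G| = 48.
Closing under the operation: H = {(0,0), (0,1), (0,2), (0,3), (0,4), (0,5), (0,6), (0,7), (0,8), (0,9), (0,10), (0,11), (2,0), (2,1), (2,2), (2,3), (2,4), (2,5), (2,6), (2,7), (2,8), (2,9), (2,10), (2,11)}, so |H| = 24.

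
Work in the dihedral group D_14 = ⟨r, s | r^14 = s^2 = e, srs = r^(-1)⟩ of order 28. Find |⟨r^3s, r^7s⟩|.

14

|⟨r^3s⟩| = 2 and |⟨r^7s⟩| = 2, so |H| is a multiple of lcm(2, 2) = 2 and divides |G| = 28.
Closing under the operation: H = {e, r^2, r^4, r^6, r^8, r^10, r^12, rs, r^3s, r^5s, r^7s, r^9s, r^11s, r^13s}, so |H| = 14.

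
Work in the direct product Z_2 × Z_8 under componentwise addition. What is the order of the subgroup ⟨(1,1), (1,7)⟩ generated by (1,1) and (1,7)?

8

|⟨(1,1)⟩| = 8 and |⟨(1,7)⟩| = 8, so |H| is a multiple of lcm(8, 8) = 8 and divides |G| = 16.
Closing under the operation: H = {(0,0), (0,2), (0,4), (0,6), (1,1), (1,3), (1,5), (1,7)}, so |H| = 8.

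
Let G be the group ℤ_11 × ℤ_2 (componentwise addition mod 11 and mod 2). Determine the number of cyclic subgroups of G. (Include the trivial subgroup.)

4

Group the elements of G by the cyclic subgroup they generate; each cyclic subgroup of order d accounts for φ(d) elements.
Cyclic subgroups by order — order 1: 1; order 2: 1; order 11: 1; order 22: 1.
Total: 4.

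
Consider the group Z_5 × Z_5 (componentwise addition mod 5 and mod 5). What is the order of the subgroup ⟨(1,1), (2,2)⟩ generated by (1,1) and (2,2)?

5

|⟨(1,1)⟩| = 5 and |⟨(2,2)⟩| = 5, so |H| is a multiple of lcm(5, 5) = 5 and divides |G| = 25.
Closing under the operation: H = {(0,0), (1,1), (2,2), (3,3), (4,4)}, so |H| = 5.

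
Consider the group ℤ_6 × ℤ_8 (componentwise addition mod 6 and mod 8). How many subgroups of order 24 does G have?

3

|G| = 48 and 24 | 48, so subgroups of order 24 are possible by Lagrange.
The subgroups of order 24 are: {(0,0), (0,1), (0,2), (0,3), (0,4), (0,5), (0,6), (0,7), (2,0), (2,1), (2,2), (2,3), (2,4), (2,5), (2,6), (2,7), (4,0), (4,1), (4,2), (4,3), (4,4), (4,5), (4,6), (4,7)}; {(0,0), (0,2), (0,4), (0,6), (1,0), (1,2), (1,4), (1,6), (2,0), (2,2), (2,4), (2,6), (3,0), (3,2), (3,4), (3,6), (4,0), (4,2), (4,4), (4,6), (5,0), (5,2), (5,4), (5,6)}; {(0,0), (0,2), (0,4), (0,6), (1,1), (1,3), (1,5), (1,7), (2,0), (2,2), (2,4), (2,6), (3,1), (3,3), (3,5), (3,7), (4,0), (4,2), (4,4), (4,6), (5,1), (5,3), (5,5), (5,7)}.
So G has 3 subgroups of order 24.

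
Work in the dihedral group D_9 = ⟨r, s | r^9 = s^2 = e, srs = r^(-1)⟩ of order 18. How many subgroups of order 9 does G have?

|G| = 18 and 9 | 18, so subgroups of order 9 are possible by Lagrange.
The subgroups of order 9 are: {e, r, r^2, r^3, r^4, r^5, r^6, r^7, r^8}.
So G has 1 subgroup of order 9.

1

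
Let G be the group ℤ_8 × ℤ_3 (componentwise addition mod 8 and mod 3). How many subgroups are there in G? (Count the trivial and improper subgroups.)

8

|G| = 24, so by Lagrange every subgroup order divides 24. Divisors: 1, 2, 3, 4, 6, 8, 12, 24.
Subgroups by order — order 1: 1; order 2: 1; order 3: 1; order 4: 1; order 6: 1; order 8: 1; order 12: 1; order 24: 1.
Total: 1 + 1 + 1 + 1 + 1 + 1 + 1 + 1 = 8.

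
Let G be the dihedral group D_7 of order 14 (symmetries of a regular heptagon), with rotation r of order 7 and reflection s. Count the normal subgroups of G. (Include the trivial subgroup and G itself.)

G has 10 subgroups. Checking conjugation-invariance by order — order 1: 1/1 normal; order 2: 0/7 normal; order 7: 1/1 normal; order 14: 1/1 normal.
Total normal subgroups: 3.

3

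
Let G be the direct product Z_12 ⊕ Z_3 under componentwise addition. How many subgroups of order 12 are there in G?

4

|G| = 36 and 12 | 36, so subgroups of order 12 are possible by Lagrange.
The subgroups of order 12 are: {(0,0), (0,1), (0,2), (3,0), (3,1), (3,2), (6,0), (6,1), (6,2), (9,0), (9,1), (9,2)}; {(0,0), (1,0), (2,0), (3,0), (4,0), (5,0), (6,0), (7,0), (8,0), (9,0), (10,0), (11,0)}; {(0,0), (1,1), (2,2), (3,0), (4,1), (5,2), (6,0), (7,1), (8,2), (9,0), (10,1), (11,2)}; {(0,0), (1,2), (2,1), (3,0), (4,2), (5,1), (6,0), (7,2), (8,1), (9,0), (10,2), (11,1)}.
So G has 4 subgroups of order 12.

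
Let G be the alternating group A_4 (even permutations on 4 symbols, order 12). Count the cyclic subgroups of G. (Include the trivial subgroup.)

A cyclic subgroup of order d is generated by each of its φ(d) elements of order d, so the cyclic subgroups of order d number (#elements of order d)/φ(d).
Cyclic subgroups by order — order 1: 1; order 2: 3; order 3: 4.
Total: 8.

8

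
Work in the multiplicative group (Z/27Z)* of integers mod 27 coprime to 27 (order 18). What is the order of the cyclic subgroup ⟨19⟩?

Compute successive powers of 19 mod 27: 19, 10, 1; 19^3 ≡ 1 (mod 27).
So |⟨19⟩| = 3.

3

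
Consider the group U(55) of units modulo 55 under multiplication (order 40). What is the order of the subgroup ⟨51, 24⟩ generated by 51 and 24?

20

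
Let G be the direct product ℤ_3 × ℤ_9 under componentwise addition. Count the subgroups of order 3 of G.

4

|G| = 27 and 3 | 27, so subgroups of order 3 are possible by Lagrange.
The subgroups of order 3 are: {(0,0), (0,3), (0,6)}; {(0,0), (1,0), (2,0)}; {(0,0), (1,3), (2,6)}; {(0,0), (1,6), (2,3)}.
So G has 4 subgroups of order 3.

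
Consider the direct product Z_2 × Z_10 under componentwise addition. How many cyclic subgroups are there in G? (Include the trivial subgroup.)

Group the elements of G by the cyclic subgroup they generate; each cyclic subgroup of order d accounts for φ(d) elements.
Cyclic subgroups by order — order 1: 1; order 2: 3; order 5: 1; order 10: 3.
Total: 8.

8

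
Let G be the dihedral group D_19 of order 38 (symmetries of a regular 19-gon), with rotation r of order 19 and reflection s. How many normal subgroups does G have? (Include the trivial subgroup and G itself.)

G has 22 subgroups. Checking conjugation-invariance by order — order 1: 1/1 normal; order 2: 0/19 normal; order 19: 1/1 normal; order 38: 1/1 normal.
Total normal subgroups: 3.

3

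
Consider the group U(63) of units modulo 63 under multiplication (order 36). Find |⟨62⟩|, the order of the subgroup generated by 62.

2

Compute successive powers of 62 mod 63: 62, 1; 62^2 ≡ 1 (mod 63).
So |⟨62⟩| = 2.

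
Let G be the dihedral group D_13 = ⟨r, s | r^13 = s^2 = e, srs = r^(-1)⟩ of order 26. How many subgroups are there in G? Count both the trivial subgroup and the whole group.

|G| = 26, so by Lagrange every subgroup order divides 26. Divisors: 1, 2, 13, 26.
Subgroups by order — order 1: 1; order 2: 13; order 13: 1; order 26: 1.
Total: 1 + 13 + 1 + 1 = 16.

16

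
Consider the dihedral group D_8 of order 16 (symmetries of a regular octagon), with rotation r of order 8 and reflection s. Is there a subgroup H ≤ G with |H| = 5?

5 does not divide |G| = 16, so by Lagrange no subgroup of order 5 exists.

No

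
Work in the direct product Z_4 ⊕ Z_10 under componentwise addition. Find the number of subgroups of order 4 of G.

3

|G| = 40 and 4 | 40, so subgroups of order 4 are possible by Lagrange.
The subgroups of order 4 are: {(0,0), (0,5), (2,0), (2,5)}; {(0,0), (1,0), (2,0), (3,0)}; {(0,0), (1,5), (2,0), (3,5)}.
So G has 3 subgroups of order 4.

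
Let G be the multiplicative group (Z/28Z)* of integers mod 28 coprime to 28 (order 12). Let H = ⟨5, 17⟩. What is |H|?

6

|⟨5⟩| = 6 and |⟨17⟩| = 6, so |H| is a multiple of lcm(6, 6) = 6 and divides |G| = 12.
Closing under the operation: H = {1, 5, 9, 13, 17, 25}, so |H| = 6.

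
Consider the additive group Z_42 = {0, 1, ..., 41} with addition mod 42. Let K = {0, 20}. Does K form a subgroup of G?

No

20 ∈ K but its inverse 22 ∉ K, so K is not a subgroup.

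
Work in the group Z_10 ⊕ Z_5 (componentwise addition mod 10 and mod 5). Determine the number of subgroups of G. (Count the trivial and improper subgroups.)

16

|G| = 50, so by Lagrange every subgroup order divides 50. Divisors: 1, 2, 5, 10, 25, 50.
Subgroups by order — order 1: 1; order 2: 1; order 5: 6; order 10: 6; order 25: 1; order 50: 1.
Total: 1 + 1 + 6 + 6 + 1 + 1 = 16.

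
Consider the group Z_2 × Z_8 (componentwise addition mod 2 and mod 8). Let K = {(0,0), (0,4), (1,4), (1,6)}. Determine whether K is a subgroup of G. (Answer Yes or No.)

(1,6) ∈ K but its inverse (1,2) ∉ K, so K is not a subgroup.

No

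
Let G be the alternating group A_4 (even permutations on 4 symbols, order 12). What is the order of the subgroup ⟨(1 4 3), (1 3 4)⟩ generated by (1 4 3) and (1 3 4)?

3

|⟨(1 4 3)⟩| = 3 and |⟨(1 3 4)⟩| = 3, so |H| is a multiple of lcm(3, 3) = 3 and divides |G| = 12.
Closing under the operation: H = {e, (1 3 4), (1 4 3)}, so |H| = 3.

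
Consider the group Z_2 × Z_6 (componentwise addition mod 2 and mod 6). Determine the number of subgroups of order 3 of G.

1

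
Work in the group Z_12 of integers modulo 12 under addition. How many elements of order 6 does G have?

2

In a cyclic group of order 12, the number of elements of order d (for d | 12) is φ(d).
φ(6) = 2.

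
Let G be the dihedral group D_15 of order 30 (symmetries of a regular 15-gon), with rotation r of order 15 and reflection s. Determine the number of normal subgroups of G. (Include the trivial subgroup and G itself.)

G has 28 subgroups. Checking conjugation-invariance by order — order 1: 1/1 normal; order 2: 0/15 normal; order 3: 1/1 normal; order 5: 1/1 normal; order 6: 0/5 normal; order 10: 0/3 normal; order 15: 1/1 normal; order 30: 1/1 normal.
Total normal subgroups: 5.

5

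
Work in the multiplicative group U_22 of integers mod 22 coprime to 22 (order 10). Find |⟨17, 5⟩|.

10

|⟨17⟩| = 10 and |⟨5⟩| = 5, so |H| is a multiple of lcm(10, 5) = 10 and divides |G| = 10.
Closing {17, 5} under the group operation gives all of G, so |H| = 10.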